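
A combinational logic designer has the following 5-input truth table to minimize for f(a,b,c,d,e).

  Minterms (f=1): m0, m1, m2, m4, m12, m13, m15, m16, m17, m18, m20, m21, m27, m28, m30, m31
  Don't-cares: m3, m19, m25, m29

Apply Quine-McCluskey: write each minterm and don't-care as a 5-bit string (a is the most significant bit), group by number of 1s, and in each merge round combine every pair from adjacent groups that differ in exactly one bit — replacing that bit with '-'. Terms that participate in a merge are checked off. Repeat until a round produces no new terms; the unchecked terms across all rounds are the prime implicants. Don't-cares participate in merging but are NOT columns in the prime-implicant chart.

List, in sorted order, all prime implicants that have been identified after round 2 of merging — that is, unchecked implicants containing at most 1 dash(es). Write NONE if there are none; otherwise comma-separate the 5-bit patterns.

NONE

Round 0: 00000✓ 00001✓ 00010✓ 00011✓ 00100✓ 01100✓ 01101✓ 01111✓ 10000✓ 10001✓ 10010✓ 10011✓ 10100✓ 10101✓ 11001✓ 11011✓ 11100✓ 11101✓ 11110✓ 11111✓
Round 1: -0000✓ -0001✓ -0010✓ -0011✓ -0100✓ -1100✓ -1101✓ -1111✓ 0-100✓ 00-00✓ 000-0✓ 000-1✓ 0000-✓ 0001-✓ 011-1✓ 0110-✓ 1-001✓ 1-011✓ 1-100✓ 1-101✓ 10-00✓ 10-01✓ 100-0✓ 100-1✓ 1000-✓ 1001-✓ 1010-✓ 11-01✓ 11-11✓ 110-1✓ 111-0✓ 111-1✓ 1110-✓ 1111-✓
Round 2: --100 -0-00 -00-0✓ -00-1✓ -000-✓ -001-✓ -11-1 -110- 000--✓ 1--01 1-0-1 1-10- 10-0- 100--✓ 11--1 111--
Round 3: -00--
PIs = {--100, -0-00, -00--, -11-1, -110-, 1--01, 1-0-1, 1-10-, 10-0-, 11--1, 111--}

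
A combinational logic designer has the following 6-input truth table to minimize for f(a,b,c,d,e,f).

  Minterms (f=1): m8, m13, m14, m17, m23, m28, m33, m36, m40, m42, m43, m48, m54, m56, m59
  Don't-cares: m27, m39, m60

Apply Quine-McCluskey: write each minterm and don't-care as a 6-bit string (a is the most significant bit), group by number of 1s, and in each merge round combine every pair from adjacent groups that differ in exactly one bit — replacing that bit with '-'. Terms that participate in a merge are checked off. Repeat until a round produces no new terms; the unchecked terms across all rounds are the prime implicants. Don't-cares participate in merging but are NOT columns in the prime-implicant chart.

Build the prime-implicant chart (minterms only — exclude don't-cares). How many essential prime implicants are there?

10

Round 0: 001000✓ 001101 001110 010001 010111 011011✓ 011100✓ 100001 100100 100111 101000✓ 101010✓ 101011✓ 110000✓ 110110 111000✓ 111011✓ 111100✓
Round 1: -01000 -11011 -11100 1-1000 1-1011 1010-0 10101- 11-000 111-00
PIs = {-01000, -11011, -11100, 001101, 001110, 010001, 010111, 1-1000, 1-1011, 100001, 100100, 100111, 1010-0, 10101-, 11-000, 110110, 111-00}
Coverage chart:
  m8: -01000 ←essential
  m13: 001101 ←essential
  m14: 001110 ←essential
  m17: 010001 ←essential
  m23: 010111 ←essential
  m28: -11100 ←essential
  m33: 100001 ←essential
  m36: 100100 ←essential
  m40: -01000,1-1000,1010-0
  m42: 1010-0,10101-
  m43: 1-1011,10101-
  m48: 11-000 ←essential
  m54: 110110 ←essential
  m56: 1-1000,11-000,111-00
  m59: -11011,1-1011
Essential: -01000, -11100, 001101, 001110, 010001, 010111, 100001, 100100, 11-000, 110110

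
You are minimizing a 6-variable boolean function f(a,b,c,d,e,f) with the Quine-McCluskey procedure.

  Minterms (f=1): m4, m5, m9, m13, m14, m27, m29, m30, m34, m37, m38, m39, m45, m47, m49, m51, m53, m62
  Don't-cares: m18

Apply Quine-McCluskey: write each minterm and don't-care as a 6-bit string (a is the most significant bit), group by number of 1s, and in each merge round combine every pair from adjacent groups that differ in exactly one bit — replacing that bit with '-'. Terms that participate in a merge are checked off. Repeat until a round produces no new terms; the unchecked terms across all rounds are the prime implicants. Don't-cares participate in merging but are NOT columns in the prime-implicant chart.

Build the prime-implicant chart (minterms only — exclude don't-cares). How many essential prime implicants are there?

9

size-2^0 implicants → 000100(✓)  000101(✓)  001001(✓)  001101(✓)  001110(✓)  010010  011011  011101(✓)  011110(✓)  100010(✓)  100101(✓)  100110(✓)  100111(✓)  101101(✓)  101111(✓)  110001(✓)  110011(✓)  110101(✓)  111110(✓)
size-2^1 implicants → -00101(✓)  -01101(✓)  -11110  0-1101  0-1110  00-101(✓)  00010-  001-01  1-0101  10-101(✓)  10-111(✓)  100-10  1001-1(✓)  10011-  1011-1(✓)  110-01  1100-1
size-2^2 implicants → -0-101  10-1-1
Unchecked terms (primes): -0-101, -11110, 0-1101, 0-1110, 00010-, 001-01, 010010, 011011, 1-0101, 10-1-1, 100-10, 10011-, 110-01, 1100-1
Minterm coverage:
  m4 ⊆ 00010- [E]
  m5 ⊆ -0-101,00010-
  m9 ⊆ 001-01 [E]
  m13 ⊆ -0-101,0-1101,001-01
  m14 ⊆ 0-1110 [E]
  m27 ⊆ 011011 [E]
  m29 ⊆ 0-1101 [E]
  m30 ⊆ -11110,0-1110
  m34 ⊆ 100-10 [E]
  m37 ⊆ -0-101,1-0101,10-1-1
  m38 ⊆ 100-10,10011-
  m39 ⊆ 10-1-1,10011-
  m45 ⊆ -0-101,10-1-1
  m47 ⊆ 10-1-1 [E]
  m49 ⊆ 110-01,1100-1
  m51 ⊆ 1100-1 [E]
  m53 ⊆ 1-0101,110-01
  m62 ⊆ -11110 [E]
E = {-11110, 0-1101, 0-1110, 00010-, 001-01, 011011, 10-1-1, 100-10, 1100-1}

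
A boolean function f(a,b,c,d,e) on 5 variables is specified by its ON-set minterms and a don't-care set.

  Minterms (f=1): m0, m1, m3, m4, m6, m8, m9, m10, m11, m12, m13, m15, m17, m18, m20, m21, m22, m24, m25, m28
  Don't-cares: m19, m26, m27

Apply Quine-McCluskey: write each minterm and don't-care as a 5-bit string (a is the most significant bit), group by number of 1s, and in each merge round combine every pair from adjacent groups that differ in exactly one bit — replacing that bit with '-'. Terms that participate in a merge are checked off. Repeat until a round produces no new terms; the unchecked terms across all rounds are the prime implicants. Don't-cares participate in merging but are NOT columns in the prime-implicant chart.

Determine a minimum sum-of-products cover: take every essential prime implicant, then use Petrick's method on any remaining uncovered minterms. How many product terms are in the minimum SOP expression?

[col 0] 00000*, 00001*, 00011*, 00100*, 00110*, 01000*, 01001*, 01010*, 01011*, 01100*, 01101*, 01111*, 10001*, 10010*, 10011*, 10100*, 10101*, 10110*, 11000*, 11001*, 11010*, 11011*, 11100*
[col 1] -0001*, -0011*, -0100*, -0110*, -1000*, -1001*, -1010*, -1011*, -1100*, 0-000*, 0-001*, 0-011*, 0-100*, 00-00*, 000-1*, 0000-*, 001-0*, 01-00*, 01-01*, 01-11*, 010-0*, 010-1*, 0100-*, 0101-*, 011-1*, 0110-*, 1-001*, 1-010*, 1-011*, 1-100*, 10-01, 10-10, 100-1*, 1001-*, 101-0*, 1010-, 11-00*, 110-0*, 110-1*, 1100-*, 1101-*
[col 2] --001*, --011*, --100, -00-1*, -01-0, -1-00, -10-0*, -10-1*, -100-*, -101-*, 0--00, 0-0-1*, 0-00-, 01--1, 01-0-, 010--*, 1-0-1*, 1-01-, 110--*
[col 3] --0-1, -10--
Prime implicants: --0-1, --100, -01-0, -1-00, -10--, 0--00, 0-00-, 01--1, 01-0-, 1-01-, 10-01, 10-10, 1010-
PI chart (minterm → PIs covering it):
  0 | 0--00,0-00-
  1 | --0-1,0-00-
  3 | --0-1  (sole → essential)
  4 | --100,-01-0,0--00
  6 | -01-0  (sole → essential)
  8 | -1-00,-10--,0--00,0-00-,01-0-
  9 | --0-1,-10--,0-00-,01--1,01-0-
  10 | -10--  (sole → essential)
  11 | --0-1,-10--,01--1
  12 | --100,-1-00,0--00,01-0-
  13 | 01--1,01-0-
  15 | 01--1  (sole → essential)
  17 | --0-1,10-01
  18 | 1-01-,10-10
  20 | --100,-01-0,1010-
  21 | 10-01,1010-
  22 | -01-0,10-10
  24 | -1-00,-10--
  25 | --0-1,-10--
  28 | --100,-1-00
Essential prime implicants: --0-1, -01-0, -10--, 01--1
Petrick residual → --100, 0--00, 1-01-, 10-01
Minimum SOP uses 8 PIs: c'e + cd'e' + b'ce' + bc' + a'd'e' + a'be + ac'd + ab'd'e

8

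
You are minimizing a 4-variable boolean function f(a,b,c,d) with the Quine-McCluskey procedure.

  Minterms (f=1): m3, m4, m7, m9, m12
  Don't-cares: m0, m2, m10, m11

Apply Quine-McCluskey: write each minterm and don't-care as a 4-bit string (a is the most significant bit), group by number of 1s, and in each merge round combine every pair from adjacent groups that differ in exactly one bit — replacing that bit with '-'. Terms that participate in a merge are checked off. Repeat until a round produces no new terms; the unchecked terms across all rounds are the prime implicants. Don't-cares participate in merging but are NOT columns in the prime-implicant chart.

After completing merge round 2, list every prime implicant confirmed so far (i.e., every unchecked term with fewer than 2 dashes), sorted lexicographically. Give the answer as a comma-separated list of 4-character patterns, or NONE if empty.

-100, 0-00, 0-11, 00-0, 10-1

[col 0] 0000*, 0010*, 0011*, 0100*, 0111*, 1001*, 1010*, 1011*, 1100*
[col 1] -010*, -011*, -100, 0-00, 0-11, 00-0, 001-*, 10-1, 101-*
[col 2] -01-
Prime implicants: -01-, -100, 0-00, 0-11, 00-0, 10-1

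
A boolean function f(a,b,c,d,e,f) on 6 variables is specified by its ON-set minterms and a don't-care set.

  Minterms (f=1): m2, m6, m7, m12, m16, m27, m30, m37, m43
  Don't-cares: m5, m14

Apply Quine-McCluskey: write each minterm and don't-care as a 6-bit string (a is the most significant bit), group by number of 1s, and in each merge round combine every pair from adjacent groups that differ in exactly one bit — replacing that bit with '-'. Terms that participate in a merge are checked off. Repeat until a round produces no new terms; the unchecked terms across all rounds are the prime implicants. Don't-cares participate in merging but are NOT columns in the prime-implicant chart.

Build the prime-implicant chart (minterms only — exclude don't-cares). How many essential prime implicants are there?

7

size-2^0 implicants → 000010(✓)  000101(✓)  000110(✓)  000111(✓)  001100(✓)  001110(✓)  010000  011011  011110(✓)  100101(✓)  101011
size-2^1 implicants → -00101  0-1110  00-110  000-10  0001-1  00011-  0011-0
Unchecked terms (primes): -00101, 0-1110, 00-110, 000-10, 0001-1, 00011-, 0011-0, 010000, 011011, 101011
Minterm coverage:
  m2 ⊆ 000-10 [E]
  m6 ⊆ 00-110,000-10,00011-
  m7 ⊆ 0001-1,00011-
  m12 ⊆ 0011-0 [E]
  m16 ⊆ 010000 [E]
  m27 ⊆ 011011 [E]
  m30 ⊆ 0-1110 [E]
  m37 ⊆ -00101 [E]
  m43 ⊆ 101011 [E]
E = {-00101, 0-1110, 000-10, 0011-0, 010000, 011011, 101011}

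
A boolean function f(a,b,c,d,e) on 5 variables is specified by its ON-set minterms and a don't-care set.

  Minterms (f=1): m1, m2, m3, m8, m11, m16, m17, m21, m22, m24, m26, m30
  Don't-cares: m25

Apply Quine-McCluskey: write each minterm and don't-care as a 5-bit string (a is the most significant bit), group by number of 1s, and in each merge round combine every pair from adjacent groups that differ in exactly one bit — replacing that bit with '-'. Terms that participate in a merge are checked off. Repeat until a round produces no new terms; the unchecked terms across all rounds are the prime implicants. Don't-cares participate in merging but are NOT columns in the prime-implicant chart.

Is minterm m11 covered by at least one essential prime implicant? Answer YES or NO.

YES

size-2^0 implicants → 00001(✓)  00010(✓)  00011(✓)  01000(✓)  01011(✓)  10000(✓)  10001(✓)  10101(✓)  10110(✓)  11000(✓)  11001(✓)  11010(✓)  11110(✓)
size-2^1 implicants → -0001  -1000  0-011  000-1  0001-  1-000(✓)  1-001(✓)  1-110  10-01  1000-(✓)  11-10  110-0  1100-(✓)
size-2^2 implicants → 1-00-
Unchecked terms (primes): -0001, -1000, 0-011, 000-1, 0001-, 1-00-, 1-110, 10-01, 11-10, 110-0
Minterm coverage:
  m1 ⊆ -0001,000-1
  m2 ⊆ 0001- [E]
  m3 ⊆ 0-011,000-1,0001-
  m8 ⊆ -1000 [E]
  m11 ⊆ 0-011 [E]
  m16 ⊆ 1-00- [E]
  m17 ⊆ -0001,1-00-,10-01
  m21 ⊆ 10-01 [E]
  m22 ⊆ 1-110 [E]
  m24 ⊆ -1000,1-00-,110-0
  m26 ⊆ 11-10,110-0
  m30 ⊆ 1-110,11-10
E = {-1000, 0-011, 0001-, 1-00-, 1-110, 10-01}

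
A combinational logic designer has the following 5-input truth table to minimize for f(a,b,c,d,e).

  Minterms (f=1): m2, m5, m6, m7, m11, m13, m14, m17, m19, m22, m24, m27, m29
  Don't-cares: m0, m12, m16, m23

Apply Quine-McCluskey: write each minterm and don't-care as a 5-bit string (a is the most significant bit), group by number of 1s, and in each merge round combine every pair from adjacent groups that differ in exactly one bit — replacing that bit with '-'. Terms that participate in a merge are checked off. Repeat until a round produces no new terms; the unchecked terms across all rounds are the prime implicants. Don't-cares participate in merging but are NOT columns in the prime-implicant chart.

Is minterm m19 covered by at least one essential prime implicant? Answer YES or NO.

Round 0: 00000✓ 00010✓ 00101✓ 00110✓ 00111✓ 01011✓ 01100✓ 01101✓ 01110✓ 10000✓ 10001✓ 10011✓ 10110✓ 10111✓ 11000✓ 11011✓ 11101✓
Round 1: -0000 -0110✓ -0111✓ -1011 -1101 0-101 0-110 00-10 000-0 001-1 0011-✓ 011-0 0110- 1-000 1-011 10-11 100-1 1000- 1011-✓
Round 2: -011-
PIs = {-0000, -011-, -1011, -1101, 0-101, 0-110, 00-10, 000-0, 001-1, 011-0, 0110-, 1-000, 1-011, 10-11, 100-1, 1000-}
Coverage chart:
  m2: 00-10,000-0
  m5: 0-101,001-1
  m6: -011-,0-110,00-10
  m7: -011-,001-1
  m11: -1011 ←essential
  m13: -1101,0-101,0110-
  m14: 0-110,011-0
  m17: 100-1,1000-
  m19: 1-011,10-11,100-1
  m22: -011- ←essential
  m24: 1-000 ←essential
  m27: -1011,1-011
  m29: -1101 ←essential
Essential: -011-, -1011, -1101, 1-000

NO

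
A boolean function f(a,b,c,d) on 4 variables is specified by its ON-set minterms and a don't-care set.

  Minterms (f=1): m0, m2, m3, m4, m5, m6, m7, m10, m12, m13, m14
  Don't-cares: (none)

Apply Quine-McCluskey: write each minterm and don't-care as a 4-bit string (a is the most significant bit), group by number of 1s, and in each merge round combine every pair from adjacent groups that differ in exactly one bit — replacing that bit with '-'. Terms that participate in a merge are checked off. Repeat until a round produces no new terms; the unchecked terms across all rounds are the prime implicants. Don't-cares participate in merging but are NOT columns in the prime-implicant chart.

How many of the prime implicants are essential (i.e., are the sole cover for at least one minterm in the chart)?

4

size-2^0 implicants → 0000(✓)  0010(✓)  0011(✓)  0100(✓)  0101(✓)  0110(✓)  0111(✓)  1010(✓)  1100(✓)  1101(✓)  1110(✓)
size-2^1 implicants → -010(✓)  -100(✓)  -101(✓)  -110(✓)  0-00(✓)  0-10(✓)  0-11(✓)  00-0(✓)  001-(✓)  01-0(✓)  01-1(✓)  010-(✓)  011-(✓)  1-10(✓)  11-0(✓)  110-(✓)
size-2^2 implicants → --10  -1-0  -10-  0--0  0-1-  01--
Unchecked terms (primes): --10, -1-0, -10-, 0--0, 0-1-, 01--
Minterm coverage:
  m0 ⊆ 0--0 [E]
  m2 ⊆ --10,0--0,0-1-
  m3 ⊆ 0-1- [E]
  m4 ⊆ -1-0,-10-,0--0,01--
  m5 ⊆ -10-,01--
  m6 ⊆ --10,-1-0,0--0,0-1-,01--
  m7 ⊆ 0-1-,01--
  m10 ⊆ --10 [E]
  m12 ⊆ -1-0,-10-
  m13 ⊆ -10- [E]
  m14 ⊆ --10,-1-0
E = {--10, -10-, 0--0, 0-1-}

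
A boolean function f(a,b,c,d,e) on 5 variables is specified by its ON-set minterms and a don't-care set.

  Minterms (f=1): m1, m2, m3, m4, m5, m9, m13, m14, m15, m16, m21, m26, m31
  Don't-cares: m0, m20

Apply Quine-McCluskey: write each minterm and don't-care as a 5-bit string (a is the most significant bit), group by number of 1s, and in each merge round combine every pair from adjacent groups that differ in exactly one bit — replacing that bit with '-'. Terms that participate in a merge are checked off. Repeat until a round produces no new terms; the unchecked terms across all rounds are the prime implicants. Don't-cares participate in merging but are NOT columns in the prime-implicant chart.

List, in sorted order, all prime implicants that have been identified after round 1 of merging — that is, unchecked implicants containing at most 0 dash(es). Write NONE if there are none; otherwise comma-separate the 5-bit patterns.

size-2^0 implicants → 00000(✓)  00001(✓)  00010(✓)  00011(✓)  00100(✓)  00101(✓)  01001(✓)  01101(✓)  01110(✓)  01111(✓)  10000(✓)  10100(✓)  10101(✓)  11010  11111(✓)
size-2^1 implicants → -0000(✓)  -0100(✓)  -0101(✓)  -1111  0-001(✓)  0-101(✓)  00-00(✓)  00-01(✓)  000-0(✓)  000-1(✓)  0000-(✓)  0001-(✓)  0010-(✓)  01-01(✓)  011-1  0111-  10-00(✓)  1010-(✓)
size-2^2 implicants → -0-00  -010-  0--01  00-0-  000--
Unchecked terms (primes): -0-00, -010-, -1111, 0--01, 00-0-, 000--, 011-1, 0111-, 11010

11010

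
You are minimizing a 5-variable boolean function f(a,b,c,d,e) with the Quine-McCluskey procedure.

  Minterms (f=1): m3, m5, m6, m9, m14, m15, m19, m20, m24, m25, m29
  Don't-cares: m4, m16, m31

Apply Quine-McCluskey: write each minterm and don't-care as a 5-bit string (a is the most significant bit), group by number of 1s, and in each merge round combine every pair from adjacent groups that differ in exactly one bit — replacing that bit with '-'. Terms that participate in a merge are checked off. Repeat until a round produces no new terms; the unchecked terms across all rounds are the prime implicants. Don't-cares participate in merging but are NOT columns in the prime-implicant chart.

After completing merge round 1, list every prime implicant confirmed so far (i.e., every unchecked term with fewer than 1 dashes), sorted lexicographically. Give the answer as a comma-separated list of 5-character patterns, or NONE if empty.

NONE

[col 0] 00011*, 00100*, 00101*, 00110*, 01001*, 01110*, 01111*, 10000*, 10011*, 10100*, 11000*, 11001*, 11101*, 11111*
[col 1] -0011, -0100, -1001, -1111, 0-110, 001-0, 0010-, 0111-, 1-000, 10-00, 11-01, 1100-, 111-1
Prime implicants: -0011, -0100, -1001, -1111, 0-110, 001-0, 0010-, 0111-, 1-000, 10-00, 11-01, 1100-, 111-1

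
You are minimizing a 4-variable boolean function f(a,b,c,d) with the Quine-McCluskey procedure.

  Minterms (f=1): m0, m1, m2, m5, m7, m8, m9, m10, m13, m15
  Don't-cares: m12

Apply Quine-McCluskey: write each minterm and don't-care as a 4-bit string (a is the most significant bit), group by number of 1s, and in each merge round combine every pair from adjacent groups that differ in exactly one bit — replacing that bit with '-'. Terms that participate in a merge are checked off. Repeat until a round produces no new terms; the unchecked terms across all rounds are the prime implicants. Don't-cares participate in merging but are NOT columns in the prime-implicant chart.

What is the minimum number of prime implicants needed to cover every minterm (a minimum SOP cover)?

3

size-2^0 implicants → 0000(✓)  0001(✓)  0010(✓)  0101(✓)  0111(✓)  1000(✓)  1001(✓)  1010(✓)  1100(✓)  1101(✓)  1111(✓)
size-2^1 implicants → -000(✓)  -001(✓)  -010(✓)  -101(✓)  -111(✓)  0-01(✓)  00-0(✓)  000-(✓)  01-1(✓)  1-00(✓)  1-01(✓)  10-0(✓)  100-(✓)  11-1(✓)  110-(✓)
size-2^2 implicants → --01  -0-0  -00-  -1-1  1-0-
Unchecked terms (primes): --01, -0-0, -00-, -1-1, 1-0-
Minterm coverage:
  m0 ⊆ -0-0,-00-
  m1 ⊆ --01,-00-
  m2 ⊆ -0-0 [E]
  m5 ⊆ --01,-1-1
  m7 ⊆ -1-1 [E]
  m8 ⊆ -0-0,-00-,1-0-
  m9 ⊆ --01,-00-,1-0-
  m10 ⊆ -0-0 [E]
  m13 ⊆ --01,-1-1,1-0-
  m15 ⊆ -1-1 [E]
E = {-0-0, -1-1}
Petrick residual → --01
Cover = c'd + b'd' + bd  |cover|=3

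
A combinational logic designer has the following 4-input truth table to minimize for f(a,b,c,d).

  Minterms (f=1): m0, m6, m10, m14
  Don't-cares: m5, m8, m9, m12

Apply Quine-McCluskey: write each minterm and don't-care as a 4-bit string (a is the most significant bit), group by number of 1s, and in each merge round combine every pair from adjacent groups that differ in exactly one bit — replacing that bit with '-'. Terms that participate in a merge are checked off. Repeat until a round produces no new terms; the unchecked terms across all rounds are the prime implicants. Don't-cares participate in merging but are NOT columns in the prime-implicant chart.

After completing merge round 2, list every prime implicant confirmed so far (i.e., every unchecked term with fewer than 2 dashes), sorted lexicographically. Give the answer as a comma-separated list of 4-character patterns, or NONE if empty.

size-2^0 implicants → 0000(✓)  0101  0110(✓)  1000(✓)  1001(✓)  1010(✓)  1100(✓)  1110(✓)
size-2^1 implicants → -000  -110  1-00(✓)  1-10(✓)  10-0(✓)  100-  11-0(✓)
size-2^2 implicants → 1--0
Unchecked terms (primes): -000, -110, 0101, 1--0, 100-

-000, -110, 0101, 100-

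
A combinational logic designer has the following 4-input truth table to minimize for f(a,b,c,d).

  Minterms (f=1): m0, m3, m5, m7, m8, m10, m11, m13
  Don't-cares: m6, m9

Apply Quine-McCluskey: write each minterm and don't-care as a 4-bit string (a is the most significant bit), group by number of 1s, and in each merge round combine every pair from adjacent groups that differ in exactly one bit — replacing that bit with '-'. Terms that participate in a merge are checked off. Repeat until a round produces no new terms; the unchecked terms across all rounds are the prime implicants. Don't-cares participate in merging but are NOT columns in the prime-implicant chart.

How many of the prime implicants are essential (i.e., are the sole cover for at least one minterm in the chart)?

size-2^0 implicants → 0000(✓)  0011(✓)  0101(✓)  0110(✓)  0111(✓)  1000(✓)  1001(✓)  1010(✓)  1011(✓)  1101(✓)
size-2^1 implicants → -000  -011  -101  0-11  01-1  011-  1-01  10-0(✓)  10-1(✓)  100-(✓)  101-(✓)
size-2^2 implicants → 10--
Unchecked terms (primes): -000, -011, -101, 0-11, 01-1, 011-, 1-01, 10--
Minterm coverage:
  m0 ⊆ -000 [E]
  m3 ⊆ -011,0-11
  m5 ⊆ -101,01-1
  m7 ⊆ 0-11,01-1,011-
  m8 ⊆ -000,10--
  m10 ⊆ 10-- [E]
  m11 ⊆ -011,10--
  m13 ⊆ -101,1-01
E = {-000, 10--}

2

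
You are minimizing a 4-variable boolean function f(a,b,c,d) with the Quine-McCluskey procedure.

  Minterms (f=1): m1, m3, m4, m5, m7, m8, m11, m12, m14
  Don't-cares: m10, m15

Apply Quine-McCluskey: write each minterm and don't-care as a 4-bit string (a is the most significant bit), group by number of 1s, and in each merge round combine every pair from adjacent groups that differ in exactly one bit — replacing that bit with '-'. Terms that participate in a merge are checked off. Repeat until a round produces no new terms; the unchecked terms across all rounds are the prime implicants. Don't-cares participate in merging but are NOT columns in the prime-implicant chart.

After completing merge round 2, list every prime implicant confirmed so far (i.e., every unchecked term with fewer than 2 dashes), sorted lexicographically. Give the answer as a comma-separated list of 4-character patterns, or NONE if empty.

-100, 010-

Round 0: 0001✓ 0011✓ 0100✓ 0101✓ 0111✓ 1000✓ 1010✓ 1011✓ 1100✓ 1110✓ 1111✓
Round 1: -011✓ -100 -111✓ 0-01✓ 0-11✓ 00-1✓ 01-1✓ 010- 1-00✓ 1-10✓ 1-11✓ 10-0✓ 101-✓ 11-0✓ 111-✓
Round 2: --11 0--1 1--0 1-1-
PIs = {--11, -100, 0--1, 010-, 1--0, 1-1-}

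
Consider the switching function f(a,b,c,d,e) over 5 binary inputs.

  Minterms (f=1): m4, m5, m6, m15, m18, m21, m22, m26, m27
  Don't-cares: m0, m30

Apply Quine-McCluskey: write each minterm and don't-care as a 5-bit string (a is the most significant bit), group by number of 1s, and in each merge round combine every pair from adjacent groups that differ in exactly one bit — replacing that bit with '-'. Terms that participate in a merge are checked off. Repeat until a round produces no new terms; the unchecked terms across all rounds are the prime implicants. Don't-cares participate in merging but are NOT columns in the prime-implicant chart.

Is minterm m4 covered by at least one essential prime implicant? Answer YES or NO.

Round 0: 00000✓ 00100✓ 00101✓ 00110✓ 01111 10010✓ 10101✓ 10110✓ 11010✓ 11011✓ 11110✓
Round 1: -0101 -0110 00-00 001-0 0010- 1-010✓ 1-110✓ 10-10✓ 11-10✓ 1101-
Round 2: 1--10
PIs = {-0101, -0110, 00-00, 001-0, 0010-, 01111, 1--10, 1101-}
Coverage chart:
  m4: 00-00,001-0,0010-
  m5: -0101,0010-
  m6: -0110,001-0
  m15: 01111 ←essential
  m18: 1--10 ←essential
  m21: -0101 ←essential
  m22: -0110,1--10
  m26: 1--10,1101-
  m27: 1101- ←essential
Essential: -0101, 01111, 1--10, 1101-

NO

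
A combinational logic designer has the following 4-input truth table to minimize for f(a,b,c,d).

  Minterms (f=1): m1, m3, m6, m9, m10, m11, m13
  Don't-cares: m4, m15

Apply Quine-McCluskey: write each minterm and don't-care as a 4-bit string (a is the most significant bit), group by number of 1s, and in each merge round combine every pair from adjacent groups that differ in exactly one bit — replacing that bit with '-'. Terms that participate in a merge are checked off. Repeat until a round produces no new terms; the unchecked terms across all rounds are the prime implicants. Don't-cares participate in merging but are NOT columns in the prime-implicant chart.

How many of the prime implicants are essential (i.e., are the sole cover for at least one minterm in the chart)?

4

Round 0: 0001✓ 0011✓ 0100✓ 0110✓ 1001✓ 1010✓ 1011✓ 1101✓ 1111✓
Round 1: -001✓ -011✓ 00-1✓ 01-0 1-01✓ 1-11✓ 10-1✓ 101- 11-1✓
Round 2: -0-1 1--1
PIs = {-0-1, 01-0, 1--1, 101-}
Coverage chart:
  m1: -0-1 ←essential
  m3: -0-1 ←essential
  m6: 01-0 ←essential
  m9: -0-1,1--1
  m10: 101- ←essential
  m11: -0-1,1--1,101-
  m13: 1--1 ←essential
Essential: -0-1, 01-0, 1--1, 101-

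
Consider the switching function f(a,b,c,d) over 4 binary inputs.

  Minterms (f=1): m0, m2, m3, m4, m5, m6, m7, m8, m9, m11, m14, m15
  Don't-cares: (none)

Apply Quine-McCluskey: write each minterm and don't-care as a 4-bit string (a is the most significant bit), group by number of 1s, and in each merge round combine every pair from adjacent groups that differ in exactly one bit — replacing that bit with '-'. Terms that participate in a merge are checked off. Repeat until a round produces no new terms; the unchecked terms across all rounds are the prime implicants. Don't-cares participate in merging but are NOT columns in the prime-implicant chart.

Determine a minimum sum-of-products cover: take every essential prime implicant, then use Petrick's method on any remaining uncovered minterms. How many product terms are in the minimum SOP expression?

[col 0] 0000*, 0010*, 0011*, 0100*, 0101*, 0110*, 0111*, 1000*, 1001*, 1011*, 1110*, 1111*
[col 1] -000, -011*, -110*, -111*, 0-00*, 0-10*, 0-11*, 00-0*, 001-*, 01-0*, 01-1*, 010-*, 011-*, 1-11*, 10-1, 100-, 111-*
[col 2] --11, -11-, 0--0, 0-1-, 01--
Prime implicants: --11, -000, -11-, 0--0, 0-1-, 01--, 10-1, 100-
PI chart (minterm → PIs covering it):
  0 | -000,0--0
  2 | 0--0,0-1-
  3 | --11,0-1-
  4 | 0--0,01--
  5 | 01--  (sole → essential)
  6 | -11-,0--0,0-1-,01--
  7 | --11,-11-,0-1-,01--
  8 | -000,100-
  9 | 10-1,100-
  11 | --11,10-1
  14 | -11-  (sole → essential)
  15 | --11,-11-
Essential prime implicants: -11-, 01--
Petrick residual → --11, 0--0, 100-
Minimum SOP uses 5 PIs: cd + bc + a'd' + a'b + ab'c'

5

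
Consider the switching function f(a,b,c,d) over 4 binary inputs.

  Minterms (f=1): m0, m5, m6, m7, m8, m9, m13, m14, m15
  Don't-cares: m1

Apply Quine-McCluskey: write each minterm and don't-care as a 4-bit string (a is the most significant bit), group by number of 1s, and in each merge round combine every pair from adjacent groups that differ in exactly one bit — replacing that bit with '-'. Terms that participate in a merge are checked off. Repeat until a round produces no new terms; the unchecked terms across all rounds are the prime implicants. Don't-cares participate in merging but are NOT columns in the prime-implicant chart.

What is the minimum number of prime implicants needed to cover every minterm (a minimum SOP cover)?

3

size-2^0 implicants → 0000(✓)  0001(✓)  0101(✓)  0110(✓)  0111(✓)  1000(✓)  1001(✓)  1101(✓)  1110(✓)  1111(✓)
size-2^1 implicants → -000(✓)  -001(✓)  -101(✓)  -110(✓)  -111(✓)  0-01(✓)  000-(✓)  01-1(✓)  011-(✓)  1-01(✓)  100-(✓)  11-1(✓)  111-(✓)
size-2^2 implicants → --01  -00-  -1-1  -11-
Unchecked terms (primes): --01, -00-, -1-1, -11-
Minterm coverage:
  m0 ⊆ -00- [E]
  m5 ⊆ --01,-1-1
  m6 ⊆ -11- [E]
  m7 ⊆ -1-1,-11-
  m8 ⊆ -00- [E]
  m9 ⊆ --01,-00-
  m13 ⊆ --01,-1-1
  m14 ⊆ -11- [E]
  m15 ⊆ -1-1,-11-
E = {-00-, -11-}
Petrick residual → --01
Cover = c'd + b'c' + bc  |cover|=3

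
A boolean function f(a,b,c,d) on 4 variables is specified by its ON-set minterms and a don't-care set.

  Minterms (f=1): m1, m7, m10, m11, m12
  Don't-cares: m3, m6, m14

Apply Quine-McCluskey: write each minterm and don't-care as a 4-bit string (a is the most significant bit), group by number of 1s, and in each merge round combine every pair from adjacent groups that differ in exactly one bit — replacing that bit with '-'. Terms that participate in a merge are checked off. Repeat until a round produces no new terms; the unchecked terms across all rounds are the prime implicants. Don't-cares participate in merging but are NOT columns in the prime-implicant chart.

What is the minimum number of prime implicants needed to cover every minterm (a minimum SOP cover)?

4

size-2^0 implicants → 0001(✓)  0011(✓)  0110(✓)  0111(✓)  1010(✓)  1011(✓)  1100(✓)  1110(✓)
size-2^1 implicants → -011  -110  0-11  00-1  011-  1-10  101-  11-0
Unchecked terms (primes): -011, -110, 0-11, 00-1, 011-, 1-10, 101-, 11-0
Minterm coverage:
  m1 ⊆ 00-1 [E]
  m7 ⊆ 0-11,011-
  m10 ⊆ 1-10,101-
  m11 ⊆ -011,101-
  m12 ⊆ 11-0 [E]
E = {00-1, 11-0}
Petrick residual → 0-11, 101-
Cover = a'cd + a'b'd + ab'c + abd'  |cover|=4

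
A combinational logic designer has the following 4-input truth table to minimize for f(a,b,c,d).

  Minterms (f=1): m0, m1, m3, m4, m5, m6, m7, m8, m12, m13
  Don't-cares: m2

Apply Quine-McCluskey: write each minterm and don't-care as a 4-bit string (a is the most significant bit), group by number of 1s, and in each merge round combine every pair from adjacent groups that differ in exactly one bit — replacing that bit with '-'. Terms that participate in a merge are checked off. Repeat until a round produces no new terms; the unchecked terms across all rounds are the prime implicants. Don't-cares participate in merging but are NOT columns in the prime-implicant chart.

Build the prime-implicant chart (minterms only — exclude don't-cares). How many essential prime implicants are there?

Round 0: 0000✓ 0001✓ 0010✓ 0011✓ 0100✓ 0101✓ 0110✓ 0111✓ 1000✓ 1100✓ 1101✓
Round 1: -000✓ -100✓ -101✓ 0-00✓ 0-01✓ 0-10✓ 0-11✓ 00-0✓ 00-1✓ 000-✓ 001-✓ 01-0✓ 01-1✓ 010-✓ 011-✓ 1-00✓ 110-✓
Round 2: --00 -10- 0--0✓ 0--1✓ 0-0-✓ 0-1-✓ 00--✓ 01--✓
Round 3: 0---
PIs = {--00, -10-, 0---}
Coverage chart:
  m0: --00,0---
  m1: 0--- ←essential
  m3: 0--- ←essential
  m4: --00,-10-,0---
  m5: -10-,0---
  m6: 0--- ←essential
  m7: 0--- ←essential
  m8: --00 ←essential
  m12: --00,-10-
  m13: -10- ←essential
Essential: --00, -10-, 0---

3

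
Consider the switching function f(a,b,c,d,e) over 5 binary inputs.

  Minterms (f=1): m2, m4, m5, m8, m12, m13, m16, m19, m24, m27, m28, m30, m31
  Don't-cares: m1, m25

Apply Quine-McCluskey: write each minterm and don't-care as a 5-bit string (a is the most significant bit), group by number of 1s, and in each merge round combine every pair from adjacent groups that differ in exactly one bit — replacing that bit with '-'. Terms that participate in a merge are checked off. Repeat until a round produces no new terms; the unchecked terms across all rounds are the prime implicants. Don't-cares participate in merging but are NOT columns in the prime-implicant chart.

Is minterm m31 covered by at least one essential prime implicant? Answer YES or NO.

NO

Round 0: 00001✓ 00010 00100✓ 00101✓ 01000✓ 01100✓ 01101✓ 10000✓ 10011✓ 11000✓ 11001✓ 11011✓ 11100✓ 11110✓ 11111✓
Round 1: -1000✓ -1100✓ 0-100✓ 0-101✓ 00-01 0010-✓ 01-00✓ 0110-✓ 1-000 1-011 11-00✓ 11-11 110-1 1100- 111-0 1111-
Round 2: -1-00 0-10-
PIs = {-1-00, 0-10-, 00-01, 00010, 1-000, 1-011, 11-11, 110-1, 1100-, 111-0, 1111-}
Coverage chart:
  m2: 00010 ←essential
  m4: 0-10- ←essential
  m5: 0-10-,00-01
  m8: -1-00 ←essential
  m12: -1-00,0-10-
  m13: 0-10- ←essential
  m16: 1-000 ←essential
  m19: 1-011 ←essential
  m24: -1-00,1-000,1100-
  m27: 1-011,11-11,110-1
  m28: -1-00,111-0
  m30: 111-0,1111-
  m31: 11-11,1111-
Essential: -1-00, 0-10-, 00010, 1-000, 1-011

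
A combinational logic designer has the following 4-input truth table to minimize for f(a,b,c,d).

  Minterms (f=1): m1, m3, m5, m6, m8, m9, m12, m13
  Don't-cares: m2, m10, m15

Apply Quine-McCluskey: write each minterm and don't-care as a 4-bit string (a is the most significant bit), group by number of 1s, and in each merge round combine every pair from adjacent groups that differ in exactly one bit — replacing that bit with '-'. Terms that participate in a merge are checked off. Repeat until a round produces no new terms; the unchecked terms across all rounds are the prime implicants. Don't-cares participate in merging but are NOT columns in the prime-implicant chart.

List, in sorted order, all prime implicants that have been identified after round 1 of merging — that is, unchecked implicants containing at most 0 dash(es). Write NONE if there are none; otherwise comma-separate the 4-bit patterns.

NONE

size-2^0 implicants → 0001(✓)  0010(✓)  0011(✓)  0101(✓)  0110(✓)  1000(✓)  1001(✓)  1010(✓)  1100(✓)  1101(✓)  1111(✓)
size-2^1 implicants → -001(✓)  -010  -101(✓)  0-01(✓)  0-10  00-1  001-  1-00(✓)  1-01(✓)  10-0  100-(✓)  11-1  110-(✓)
size-2^2 implicants → --01  1-0-
Unchecked terms (primes): --01, -010, 0-10, 00-1, 001-, 1-0-, 10-0, 11-1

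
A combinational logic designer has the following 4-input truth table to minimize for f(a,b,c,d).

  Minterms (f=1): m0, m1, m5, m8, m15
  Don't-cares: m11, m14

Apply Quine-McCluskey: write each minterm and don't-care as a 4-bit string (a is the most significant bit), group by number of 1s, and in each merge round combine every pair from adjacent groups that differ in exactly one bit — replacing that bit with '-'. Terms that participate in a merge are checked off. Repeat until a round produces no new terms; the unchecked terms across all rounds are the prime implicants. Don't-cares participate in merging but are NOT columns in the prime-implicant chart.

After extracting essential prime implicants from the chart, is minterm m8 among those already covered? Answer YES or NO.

YES

Round 0: 0000✓ 0001✓ 0101✓ 1000✓ 1011✓ 1110✓ 1111✓
Round 1: -000 0-01 000- 1-11 111-
PIs = {-000, 0-01, 000-, 1-11, 111-}
Coverage chart:
  m0: -000,000-
  m1: 0-01,000-
  m5: 0-01 ←essential
  m8: -000 ←essential
  m15: 1-11,111-
Essential: -000, 0-01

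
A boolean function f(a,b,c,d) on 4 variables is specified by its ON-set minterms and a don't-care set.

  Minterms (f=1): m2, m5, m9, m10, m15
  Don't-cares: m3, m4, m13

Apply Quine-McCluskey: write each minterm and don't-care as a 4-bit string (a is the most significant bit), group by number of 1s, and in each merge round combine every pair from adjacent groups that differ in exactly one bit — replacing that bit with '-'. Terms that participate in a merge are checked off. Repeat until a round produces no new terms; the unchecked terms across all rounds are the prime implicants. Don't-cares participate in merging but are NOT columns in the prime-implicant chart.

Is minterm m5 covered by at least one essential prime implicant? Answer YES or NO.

[col 0] 0010*, 0011*, 0100*, 0101*, 1001*, 1010*, 1101*, 1111*
[col 1] -010, -101, 001-, 010-, 1-01, 11-1
Prime implicants: -010, -101, 001-, 010-, 1-01, 11-1
PI chart (minterm → PIs covering it):
  2 | -010,001-
  5 | -101,010-
  9 | 1-01  (sole → essential)
  10 | -010  (sole → essential)
  15 | 11-1  (sole → essential)
Essential prime implicants: -010, 1-01, 11-1

NO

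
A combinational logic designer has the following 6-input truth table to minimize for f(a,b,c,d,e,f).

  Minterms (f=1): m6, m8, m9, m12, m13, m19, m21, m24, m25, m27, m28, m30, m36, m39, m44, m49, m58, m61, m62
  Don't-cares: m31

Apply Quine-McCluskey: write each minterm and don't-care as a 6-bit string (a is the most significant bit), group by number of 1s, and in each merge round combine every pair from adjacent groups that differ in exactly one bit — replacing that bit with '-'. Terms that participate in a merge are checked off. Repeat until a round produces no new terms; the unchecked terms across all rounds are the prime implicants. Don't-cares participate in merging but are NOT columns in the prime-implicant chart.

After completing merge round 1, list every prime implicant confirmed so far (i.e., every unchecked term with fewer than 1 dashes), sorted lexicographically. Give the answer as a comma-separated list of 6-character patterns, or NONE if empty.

000110, 010101, 100111, 110001, 111101

size-2^0 implicants → 000110  001000(✓)  001001(✓)  001100(✓)  001101(✓)  010011(✓)  010101  011000(✓)  011001(✓)  011011(✓)  011100(✓)  011110(✓)  011111(✓)  100100(✓)  100111  101100(✓)  110001  111010(✓)  111101  111110(✓)
size-2^1 implicants → -01100  -11110  0-1000(✓)  0-1001(✓)  0-1100(✓)  001-00(✓)  001-01(✓)  00100-(✓)  00110-(✓)  01-011  011-00(✓)  011-11  0110-1  01100-(✓)  0111-0  01111-  10-100  111-10
size-2^2 implicants → 0-1-00  0-100-  001-0-
Unchecked terms (primes): -01100, -11110, 0-1-00, 0-100-, 000110, 001-0-, 01-011, 010101, 011-11, 0110-1, 0111-0, 01111-, 10-100, 100111, 110001, 111-10, 111101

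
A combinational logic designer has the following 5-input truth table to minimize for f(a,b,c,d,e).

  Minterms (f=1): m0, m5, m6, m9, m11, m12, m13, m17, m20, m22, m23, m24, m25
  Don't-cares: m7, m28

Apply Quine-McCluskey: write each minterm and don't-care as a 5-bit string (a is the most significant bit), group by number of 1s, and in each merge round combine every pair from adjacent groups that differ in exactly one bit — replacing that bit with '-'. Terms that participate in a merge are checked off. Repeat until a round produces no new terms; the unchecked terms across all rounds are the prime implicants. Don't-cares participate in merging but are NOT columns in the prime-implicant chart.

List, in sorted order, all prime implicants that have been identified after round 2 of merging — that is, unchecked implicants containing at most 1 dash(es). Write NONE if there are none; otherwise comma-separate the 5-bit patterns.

-1001, -1100, 0-101, 00000, 001-1, 01-01, 010-1, 0110-, 1-001, 1-100, 101-0, 11-00, 1100-

Round 0: 00000 00101✓ 00110✓ 00111✓ 01001✓ 01011✓ 01100✓ 01101✓ 10001✓ 10100✓ 10110✓ 10111✓ 11000✓ 11001✓ 11100✓
Round 1: -0110✓ -0111✓ -1001 -1100 0-101 001-1 0011-✓ 01-01 010-1 0110- 1-001 1-100 101-0 1011-✓ 11-00 1100-
Round 2: -011-
PIs = {-011-, -1001, -1100, 0-101, 00000, 001-1, 01-01, 010-1, 0110-, 1-001, 1-100, 101-0, 11-00, 1100-}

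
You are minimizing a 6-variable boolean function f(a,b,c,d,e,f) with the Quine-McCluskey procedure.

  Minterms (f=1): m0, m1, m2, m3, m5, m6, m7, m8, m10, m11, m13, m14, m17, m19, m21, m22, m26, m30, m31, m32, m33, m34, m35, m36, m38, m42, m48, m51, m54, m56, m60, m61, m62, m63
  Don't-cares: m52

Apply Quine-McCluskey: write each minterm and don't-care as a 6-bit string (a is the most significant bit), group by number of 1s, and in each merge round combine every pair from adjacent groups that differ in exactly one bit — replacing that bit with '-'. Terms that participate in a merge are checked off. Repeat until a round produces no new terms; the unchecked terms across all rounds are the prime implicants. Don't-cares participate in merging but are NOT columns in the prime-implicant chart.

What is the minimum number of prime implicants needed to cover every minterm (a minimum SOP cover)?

size-2^0 implicants → 000000(✓)  000001(✓)  000010(✓)  000011(✓)  000101(✓)  000110(✓)  000111(✓)  001000(✓)  001010(✓)  001011(✓)  001101(✓)  001110(✓)  010001(✓)  010011(✓)  010101(✓)  010110(✓)  011010(✓)  011110(✓)  011111(✓)  100000(✓)  100001(✓)  100010(✓)  100011(✓)  100100(✓)  100110(✓)  101010(✓)  110000(✓)  110011(✓)  110100(✓)  110110(✓)  111000(✓)  111100(✓)  111101(✓)  111110(✓)  111111(✓)
size-2^1 implicants → -00000(✓)  -00001(✓)  -00010(✓)  -00011(✓)  -00110(✓)  -01010(✓)  -10011(✓)  -10110(✓)  -11110(✓)  -11111(✓)  0-0001(✓)  0-0011(✓)  0-0101(✓)  0-0110(✓)  0-1010(✓)  0-1110(✓)  00-000(✓)  00-010(✓)  00-011(✓)  00-101  00-110(✓)  000-01(✓)  000-10(✓)  000-11(✓)  0000-0(✓)  0000-1(✓)  00000-(✓)  00001-(✓)  0001-1(✓)  00011-(✓)  001-10(✓)  0010-0(✓)  00101-(✓)  01-110(✓)  010-01(✓)  0100-1(✓)  011-10(✓)  01111-(✓)  1-0000(✓)  1-0011(✓)  1-0100(✓)  1-0110(✓)  10-010(✓)  100-00(✓)  100-10(✓)  1000-0(✓)  1000-1(✓)  10000-(✓)  10001-(✓)  1001-0(✓)  11-000(✓)  11-100(✓)  11-110(✓)  110-00(✓)  1101-0(✓)  111-00(✓)  1111-0(✓)  1111-1(✓)  11110-(✓)  11111-(✓)
size-2^2 implicants → --0011  --0110  -0-010  -00-10  -000-0(✓)  -000-1(✓)  -0000-(✓)  -0001-(✓)  -1-110  -1111-  0--110  0-0-01  0-00-1  0-1-10  00--10  00-0-0  00-01-  000--1  000-1-  0000--(✓)  1-0-00  1-01-0  100--0  1000--(✓)  11--00  11-1-0  1111--
size-2^3 implicants → -000--
Unchecked terms (primes): --0011, --0110, -0-010, -00-10, -000--, -1-110, -1111-, 0--110, 0-0-01, 0-00-1, 0-1-10, 00--10, 00-0-0, 00-01-, 00-101, 000--1, 000-1-, 1-0-00, 1-01-0, 100--0, 11--00, 11-1-0, 1111--
Minterm coverage:
  m0 ⊆ -000--,00-0-0
  m1 ⊆ -000--,0-0-01,0-00-1,000--1
  m2 ⊆ -0-010,-00-10,-000--,00--10,00-0-0,00-01-,000-1-
  m3 ⊆ --0011,-000--,0-00-1,00-01-,000--1,000-1-
  m5 ⊆ 0-0-01,00-101,000--1
  m6 ⊆ --0110,-00-10,0--110,00--10,000-1-
  m7 ⊆ 000--1,000-1-
  m8 ⊆ 00-0-0 [E]
  m10 ⊆ -0-010,0-1-10,00--10,00-0-0,00-01-
  m11 ⊆ 00-01- [E]
  m13 ⊆ 00-101 [E]
  m14 ⊆ 0--110,0-1-10,00--10
  m17 ⊆ 0-0-01,0-00-1
  m19 ⊆ --0011,0-00-1
  m21 ⊆ 0-0-01 [E]
  m22 ⊆ --0110,-1-110,0--110
  m26 ⊆ 0-1-10 [E]
  m30 ⊆ -1-110,-1111-,0--110,0-1-10
  m31 ⊆ -1111- [E]
  m32 ⊆ -000--,1-0-00,100--0
  m33 ⊆ -000-- [E]
  m34 ⊆ -0-010,-00-10,-000--,100--0
  m35 ⊆ --0011,-000--
  m36 ⊆ 1-0-00,1-01-0,100--0
  m38 ⊆ --0110,-00-10,1-01-0,100--0
  m42 ⊆ -0-010 [E]
  m48 ⊆ 1-0-00,11--00
  m51 ⊆ --0011 [E]
  m54 ⊆ --0110,-1-110,1-01-0,11-1-0
  m56 ⊆ 11--00 [E]
  m60 ⊆ 11--00,11-1-0,1111--
  m61 ⊆ 1111-- [E]
  m62 ⊆ -1-110,-1111-,11-1-0,1111--
  m63 ⊆ -1111-,1111--
E = {--0011, -0-010, -000--, -1111-, 0-0-01, 0-1-10, 00-0-0, 00-01-, 00-101, 11--00, 1111--}
Petrick residual → --0110, 000--1, 1-0-00
Cover = c'd'ef + c'def' + b'd'ef' + b'c'd' + bcde + a'c'e'f + a'cef' + a'b'd'f' + a'b'd'e + a'b'de'f + a'b'c'f + ac'e'f' + abe'f' + abcd  |cover|=14

14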